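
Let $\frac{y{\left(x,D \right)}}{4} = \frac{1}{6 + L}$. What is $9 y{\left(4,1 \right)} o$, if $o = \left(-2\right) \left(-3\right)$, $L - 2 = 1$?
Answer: $24$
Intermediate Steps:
$L = 3$ ($L = 2 + 1 = 3$)
$o = 6$
$y{\left(x,D \right)} = \frac{4}{9}$ ($y{\left(x,D \right)} = \frac{4}{6 + 3} = \frac{4}{9}$)
$9 y{\left(4,1 \right)} o = 9 \cdot \frac{4}{9} \cdot 6 = 4 \cdot 6 = 24$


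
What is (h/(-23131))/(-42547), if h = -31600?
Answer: -31600/984154657 ≈ -3.2109e-5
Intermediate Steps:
(h/(-23131))/(-42547) = -31600/(-23131)/(-42547) = -31600*(-1/23131)*(-1/42547) = (31600/23131)*(-1/42547) = -31600/984154657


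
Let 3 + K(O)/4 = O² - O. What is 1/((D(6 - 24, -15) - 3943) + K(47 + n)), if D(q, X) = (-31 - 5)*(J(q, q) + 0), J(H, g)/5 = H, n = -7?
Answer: 1/5525 ≈ 0.00018100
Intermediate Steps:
J(H, g) = 5*H
D(q, X) = -180*q (D(q, X) = (-31 - 5)*(5*q + 0) = -180*q)
K(O) = -12 - 4*O + 4*O² (K(O) = -12 + 4*(O² - O) = -12 + (-4*O + 4*O²) = -12 - 4*O + 4*O²)
1/((D(6 - 24, -15) - 3943) + K(47 + n)) = 1/((-180*(6 - 24) - 3943) + (-12 - 4*(47 - 7) + 4*(47 - 7)²)) = 1/((-180*(-18) - 3943) + (-12 - 4*40 + 4*40²)) = 1/((3240 - 3943) + (-12 - 160 + 4*1600)) = 1/(-703 + (-12 - 160 + 6400)) = 1/(-703 + 6228) = 1/5525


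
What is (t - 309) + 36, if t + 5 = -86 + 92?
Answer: -272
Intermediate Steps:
t = 1 (t = -5 + (-86 + 92) = -5 + 6 = 1)
(t - 309) + 36 = (1 - 309) + 36 = -308 + 36 = -272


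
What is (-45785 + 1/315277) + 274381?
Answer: 72071061093/315277 ≈ 2.2860e+5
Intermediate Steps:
(-45785 + 1/315277) + 274381 = -14434957444/315277 + 274381 = 72071061093/315277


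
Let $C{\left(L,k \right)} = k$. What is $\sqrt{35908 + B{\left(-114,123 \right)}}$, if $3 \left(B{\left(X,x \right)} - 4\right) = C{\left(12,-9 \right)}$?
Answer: $\sqrt{35909} \approx 189.5$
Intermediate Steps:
$B{\left(X,x \right)} = 1$ ($B{\left(X,x \right)} = 4 + \frac{1}{3} \left(-9\right) = 4 - 3 = 1$)
$\sqrt{35908 + B{\left(-114,123 \right)}} = \sqrt{35908 + 1} = \sqrt{35909}$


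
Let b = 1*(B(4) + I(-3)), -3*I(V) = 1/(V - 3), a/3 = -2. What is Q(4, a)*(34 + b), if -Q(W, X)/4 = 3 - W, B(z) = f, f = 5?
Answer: 1406/9 ≈ 156.22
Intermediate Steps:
a = -6 (a = 3*(-2) = -6)
B(z) = 5
I(V) = -1/(3*(-3 + V)) (I(V) = -1/(3*(V - 3)) = -1/(3*(-3 + V)))
Q(W, X) = -12 + 4*W (Q(W, X) = -4*(3 - W) = -12 + 4*W)
b = 91/18 (b = 1*(5 - 1/(-9 + 3*(-3))) = 1*(5 - 1/(-9 - 9)) = 1*(5 - 1/(-18)) = 1*(5 - 1*(-1/18)) = 1*(5 + 1/18) = 1*(91/18) = 91/18 ≈ 5.0556)
Q(4, a)*(34 + b) = (-12 + 4*4)*(34 + 91/18) = (-12 + 16)*(703/18) = 4*(703/18) = 1406/9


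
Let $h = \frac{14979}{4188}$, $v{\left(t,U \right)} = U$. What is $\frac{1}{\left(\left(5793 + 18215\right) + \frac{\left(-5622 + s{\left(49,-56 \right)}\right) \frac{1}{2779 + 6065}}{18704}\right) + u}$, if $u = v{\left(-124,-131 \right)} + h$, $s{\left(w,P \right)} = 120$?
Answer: $\frac{1374546272}{32824957558401} \approx 4.1875 \cdot 10^{-5}$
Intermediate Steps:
$h = \frac{4993}{1396}$ ($h = 14979 \cdot \frac{1}{4188} = \frac{4993}{1396} \approx 3.5766$)
$u = - \frac{177883}{1396}$ ($u = -131 + \frac{4993}{1396} = - \frac{177883}{1396} \approx -127.42$)
$\frac{1}{\left(\left(5793 + 18215\right) + \frac{\left(-5622 + s{\left(49,-56 \right)}\right) \frac{1}{2779 + 6065}}{18704}\right) + u} = \frac{1}{\left(\left(5793 + 18215\right) + \frac{\left(-5622 + 120\right) \frac{1}{2779 + 6065}}{18704}\right) - \frac{177883}{1396}} = \frac{1}{\left(24008 + - \frac{5502}{8844} \cdot \frac{1}{18704}\right) - \frac{177883}{1396}} = \frac{1}{\left(24008 + \left(-5502\right) \frac{1}{8844} \cdot \frac{1}{18704}\right) - \frac{177883}{1396}} = \frac{1}{\left(24008 - \frac{131}{3938528}\right) - \frac{177883}{1396}} = \frac{1}{\frac{94556180093}{3938528} - \frac{177883}{1396}} = \frac{1}{\frac{32824957558401}{1374546272}} = \frac{1374546272}{32824957558401}$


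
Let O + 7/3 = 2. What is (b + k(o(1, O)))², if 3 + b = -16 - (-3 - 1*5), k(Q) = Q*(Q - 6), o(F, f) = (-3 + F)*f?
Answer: 17161/81 ≈ 211.86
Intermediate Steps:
O = -⅓ (O = -7/3 + 2 = -⅓ ≈ -0.33333)
o(F, f) = f*(-3 + F)
k(Q) = Q*(-6 + Q)
b = -11 (b = -3 + (-16 - (-3 - 1*5)) = -3 + (-16 - (-3 - 5)) = -3 + (-16 - 1*(-8)) = -3 + (-16 + 8) = -3 - 8 = -11)
(b + k(o(1, O)))² = (-11 + (-(-3 + 1)/3)*(-6 - (-3 + 1)/3))² = (-11 + (-⅓*(-2))*(-6 - ⅓*(-2)))² = (-11 + 2*(-6 + ⅔)/3)² = (-11 + (⅔)*(-16/3))² = (-11 - 32/9)² = (-131/9)² = 17161/81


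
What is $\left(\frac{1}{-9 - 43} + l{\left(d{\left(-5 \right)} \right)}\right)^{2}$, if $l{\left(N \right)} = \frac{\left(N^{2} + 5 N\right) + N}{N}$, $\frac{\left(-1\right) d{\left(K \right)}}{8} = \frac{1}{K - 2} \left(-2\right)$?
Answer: $\frac{1809025}{132496} \approx 13.653$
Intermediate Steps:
$d{\left(K \right)} = \frac{16}{-2 + K}$ ($d{\left(K \right)} = - 8 \frac{1}{K - 2} \left(-2\right) = - 8 \frac{1}{-2 + K} \left(-2\right) = - 8 \left(- \frac{2}{-2 + K}\right) = \frac{16}{-2 + K}$)
$l{\left(N \right)} = \frac{N^{2} + 6 N}{N}$
$\left(\frac{1}{-9 - 43} + l{\left(d{\left(-5 \right)} \right)}\right)^{2} = \left(\frac{1}{-9 - 43} + \left(6 + \frac{16}{-2 - 5}\right)\right)^{2} = \left(\frac{1}{-52} + \left(6 + \frac{16}{-7}\right)\right)^{2} = \left(- \frac{1}{52} + \left(6 + 16 \left(- \frac{1}{7}\right)\right)\right)^{2} = \left(- \frac{1}{52} + \left(6 - \frac{16}{7}\right)\right)^{2} = \left(- \frac{1}{52} + \frac{26}{7}\right)^{2} = \left(\frac{1345}{364}\right)^{2} = \frac{1809025}{132496}$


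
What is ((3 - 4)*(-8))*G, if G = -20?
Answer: -160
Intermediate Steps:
((3 - 4)*(-8))*G = ((3 - 4)*(-8))*(-20) = -1*(-8)*(-20) = 8*(-20) = -160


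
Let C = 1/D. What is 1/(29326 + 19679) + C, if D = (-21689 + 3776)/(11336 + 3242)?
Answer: -238125659/292608855 ≈ -0.81380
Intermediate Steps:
D = -17913/14578 ≈ -1.2288
C = -14578/17913 (C = 1/(-17913/14578) = -14578/17913 ≈ -0.81382)
1/(29326 + 19679) + C = 1/(29326 + 19679) - 14578/17913 = 1/49005 - 14578/17913 = -238125659/292608855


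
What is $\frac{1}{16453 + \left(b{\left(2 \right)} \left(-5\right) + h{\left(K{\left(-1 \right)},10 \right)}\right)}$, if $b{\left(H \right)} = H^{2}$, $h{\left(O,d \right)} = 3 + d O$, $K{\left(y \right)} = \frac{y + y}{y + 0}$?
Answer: $\frac{1}{16456} \approx 6.0768 \cdot 10^{-5}$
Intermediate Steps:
$K{\left(y \right)} = 2$ ($K{\left(y \right)} = \frac{2 y}{y} = 2$)
$h{\left(O,d \right)} = 3 + O d$
$\frac{1}{16453 + \left(b{\left(2 \right)} \left(-5\right) + h{\left(K{\left(-1 \right)},10 \right)}\right)} = \frac{1}{16453 + \left(2^{2} \left(-5\right) + \left(3 + 2 \cdot 10\right)\right)} = \frac{1}{16453 + \left(4 \left(-5\right) + \left(3 + 20\right)\right)} = \frac{1}{16453 + \left(-20 + 23\right)} = \frac{1}{16453 + 3} = \frac{1}{16456}$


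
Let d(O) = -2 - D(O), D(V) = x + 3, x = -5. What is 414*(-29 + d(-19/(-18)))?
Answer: -12006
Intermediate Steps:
D(V) = -2 (D(V) = -5 + 3 = -2)
d(O) = 0 (d(O) = -2 - 1*(-2) = -2 + 2 = 0)
414*(-29 + d(-19/(-18))) = 414*(-29 + 0) = 414*(-29) = -12006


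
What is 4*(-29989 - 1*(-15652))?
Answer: -57348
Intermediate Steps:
4*(-29989 - 1*(-15652)) = 4*(-29989 + 15652) = 4*(-14337) = -57348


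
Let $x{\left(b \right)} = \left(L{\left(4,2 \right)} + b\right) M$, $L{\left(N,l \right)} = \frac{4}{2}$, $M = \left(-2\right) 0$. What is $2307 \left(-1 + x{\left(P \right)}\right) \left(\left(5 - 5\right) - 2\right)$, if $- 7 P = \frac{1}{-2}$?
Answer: $4614$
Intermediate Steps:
$M = 0$
$L{\left(N,l \right)} = 2$ ($L{\left(N,l \right)} = 4 \cdot \frac{1}{2} = 2$)
$P = \frac{1}{14}$ ($P = - \frac{1}{7 \left(-2\right)} = \left(- \frac{1}{7}\right) \left(- \frac{1}{2}\right) = \frac{1}{14} \approx 0.071429$)
$x{\left(b \right)} = 0$ ($x{\left(b \right)} = \left(2 + b\right) 0 = 0$)
$2307 \left(-1 + x{\left(P \right)}\right) \left(\left(5 - 5\right) - 2\right) = 2307 \left(-1 + 0\right) \left(\left(5 - 5\right) - 2\right) = 2307 \left(- (0 - 2)\right) = 2307 \left(\left(-1\right) \left(-2\right)\right) = 2307 \cdot 2 = 4614$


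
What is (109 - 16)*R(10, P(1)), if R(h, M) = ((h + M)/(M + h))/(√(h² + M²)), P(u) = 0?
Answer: 93/10 ≈ 9.3000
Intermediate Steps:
R(h, M) = (M² + h²)^(-½) (R(h, M) = ((M + h)/(M + h))/(√(M² + h²)) = 1/√(M² + h²) = (M² + h²)^(-½))
(109 - 16)*R(10, P(1)) = (109 - 16)/√(0² + 10²) = 93/√(0 + 100) = 93/√100 = 93*(⅒) = 93/10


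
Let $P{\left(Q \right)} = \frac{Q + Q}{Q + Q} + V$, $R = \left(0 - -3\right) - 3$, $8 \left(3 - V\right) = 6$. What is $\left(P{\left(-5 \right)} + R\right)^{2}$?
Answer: $\frac{169}{16} \approx 10.563$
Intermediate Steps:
$V = \frac{9}{4}$ ($V = 3 - \frac{3}{4} = \frac{9}{4} \approx 2.25$)
$R = 0$ ($R = \left(0 + \left(-3 + 6\right)\right) - 3 = \left(0 + 3\right) - 3 = 3 - 3 = 0$)
$P{\left(Q \right)} = \frac{13}{4}$ ($P{\left(Q \right)} = \frac{Q + Q}{Q + Q} + \frac{9}{4} = \frac{2 Q}{2 Q} + \frac{9}{4} = 2 Q \frac{1}{2 Q} + \frac{9}{4} = 1 + \frac{9}{4} = \frac{13}{4}$)
$\left(P{\left(-5 \right)} + R\right)^{2} = \left(\frac{13}{4} + 0\right)^{2} = \left(\frac{13}{4}\right)^{2} = \frac{169}{16}$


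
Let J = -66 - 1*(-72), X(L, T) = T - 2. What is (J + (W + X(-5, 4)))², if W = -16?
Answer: 64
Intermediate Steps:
X(L, T) = -2 + T
J = 6 (J = -66 + 72 = 6)
(J + (W + X(-5, 4)))² = (6 + (-16 + (-2 + 4)))² = (6 + (-16 + 2))² = (6 - 14)² = (-8)² = 64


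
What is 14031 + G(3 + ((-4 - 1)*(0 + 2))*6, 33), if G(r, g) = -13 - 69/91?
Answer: 1275569/91 ≈ 14017.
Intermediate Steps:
G(r, g) = -1252/91 (G(r, g) = -13 - 69*1/91 = -13 - 69/91 = -1252/91)
14031 + G(3 + ((-4 - 1)*(0 + 2))*6, 33) = 14031 - 1252/91 = 1275569/91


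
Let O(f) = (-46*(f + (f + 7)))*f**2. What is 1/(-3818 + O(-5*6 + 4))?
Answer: 1/1395502 ≈ 7.1659e-7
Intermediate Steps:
O(f) = f**2*(-322 - 92*f) (O(f) = (-46*(f + (7 + f)))*f**2 = (-46*(7 + 2*f))*f**2 = (-322 - 92*f)*f**2 = f**2*(-322 - 92*f))
1/(-3818 + O(-5*6 + 4)) = 1/(-3818 + (-5*6 + 4)**2*(-322 - 92*(-5*6 + 4))) = 1/(-3818 + (-30 + 4)**2*(-322 - 92*(-30 + 4))) = 1/(-3818 + (-26)**2*(-322 - 92*(-26))) = 1/(-3818 + 676*(-322 + 2392)) = 1/(-3818 + 676*2070) = 1/(-3818 + 1399320) = 1/1395502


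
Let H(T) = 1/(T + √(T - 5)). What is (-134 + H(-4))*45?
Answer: -30186/5 - 27*I/5 ≈ -6037.2 - 5.4*I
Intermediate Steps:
H(T) = 1/(T + √(-5 + T))
(-134 + H(-4))*45 = (-134 + 1/(-4 + √(-5 - 4)))*45 = (-134 + 1/(-4 + √(-9)))*45 = (-134 + 1/(-4 + 3*I))*45 = (-134 + (-4 - 3*I)/25)*45 = -6030 + 9*(-4 - 3*I)/5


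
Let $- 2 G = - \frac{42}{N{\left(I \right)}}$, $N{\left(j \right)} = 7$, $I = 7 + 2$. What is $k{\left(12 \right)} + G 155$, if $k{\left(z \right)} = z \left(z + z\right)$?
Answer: $753$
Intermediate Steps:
$I = 9$
$k{\left(z \right)} = 2 z^{2}$ ($k{\left(z \right)} = z 2 z = 2 z^{2}$)
$G = 3$ ($G = - \frac{\left(-42\right) \frac{1}{7}}{2} = \left(- \frac{1}{2}\right) \left(-6\right) = 3$)
$k{\left(12 \right)} + G 155 = 2 \cdot 12^{2} + 3 \cdot 155 = 2 \cdot 144 + 465 = 288 + 465 = 753$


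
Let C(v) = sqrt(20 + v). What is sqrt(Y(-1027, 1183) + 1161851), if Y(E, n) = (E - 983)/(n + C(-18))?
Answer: sqrt(1374467723 + 1161851*sqrt(2))/sqrt(1183 + sqrt(2)) ≈ 1077.9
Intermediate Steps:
Y(E, n) = (-983 + E)/(n + sqrt(2)) (Y(E, n) = (E - 983)/(n + sqrt(20 - 18)) = (-983 + E)/(n + sqrt(2)))
sqrt(Y(-1027, 1183) + 1161851) = sqrt((-983 - 1027)/(1183 + sqrt(2)) + 1161851) = sqrt(-2010/(1183 + sqrt(2)) + 1161851) = sqrt(1161851 - 2010/(1183 + sqrt(2)))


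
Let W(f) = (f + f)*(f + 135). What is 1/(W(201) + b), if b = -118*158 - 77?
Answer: 1/116351 ≈ 8.5947e-6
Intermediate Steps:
W(f) = 2*f*(135 + f) (W(f) = (2*f)*(135 + f) = 2*f*(135 + f))
b = -18721 (b = -18644 - 77 = -18721)
1/(W(201) + b) = 1/(2*201*(135 + 201) - 18721) = 1/(2*201*336 - 18721) = 1/(135072 - 18721) = 1/116351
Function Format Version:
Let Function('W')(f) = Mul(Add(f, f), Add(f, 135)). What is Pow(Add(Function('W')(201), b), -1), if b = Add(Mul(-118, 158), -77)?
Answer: Rational(1, 116351) ≈ 8.5947e-6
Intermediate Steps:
Function('W')(f) = Mul(2, f, Add(135, f)) (Function('W')(f) = Mul(Mul(2, f), Add(135, f)) = Mul(2, f, Add(135, f)))
b = -18721 (b = Add(-18644, -77) = -18721)
Pow(Add(Function('W')(201), b), -1) = Pow(Add(Mul(2, 201, Add(135, 201)), -18721), -1) = Pow(Add(Mul(2, 201, 336), -18721), -1) = Pow(Add(135072, -18721), -1) = Pow(116351, -1) = Rational(1, 116351)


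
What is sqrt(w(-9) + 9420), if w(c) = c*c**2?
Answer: sqrt(8691) ≈ 93.226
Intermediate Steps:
w(c) = c**3
sqrt(w(-9) + 9420) = sqrt((-9)**3 + 9420) = sqrt(-729 + 9420) = sqrt(8691)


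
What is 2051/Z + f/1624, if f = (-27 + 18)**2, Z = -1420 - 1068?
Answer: -195581/252532 ≈ -0.77448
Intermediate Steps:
Z = -2488
f = 81 (f = (-9)**2 = 81)
2051/Z + f/1624 = 2051/(-2488) + 81/1624 = 2051*(-1/2488) + 81*(1/1624) = -2051/2488 + 81/1624 = -195581/252532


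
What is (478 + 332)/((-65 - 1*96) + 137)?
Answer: -135/4 ≈ -33.750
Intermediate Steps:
(478 + 332)/((-65 - 1*96) + 137) = 810/((-65 - 96) + 137) = 810/(-161 + 137) = 810/(-24) = 810*(-1/24) = -135/4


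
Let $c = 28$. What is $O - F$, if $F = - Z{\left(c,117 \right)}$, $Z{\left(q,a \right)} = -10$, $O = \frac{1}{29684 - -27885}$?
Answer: $- \frac{575689}{57569} \approx -10.0$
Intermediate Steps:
$O = \frac{1}{57569}$ ($O = \frac{1}{29684 + 27885} = \frac{1}{57569} \approx 1.737 \cdot 10^{-5}$)
$F = 10$ ($F = \left(-1\right) \left(-10\right) = 10$)
$O - F = \frac{1}{57569} - 10 = - \frac{575689}{57569}$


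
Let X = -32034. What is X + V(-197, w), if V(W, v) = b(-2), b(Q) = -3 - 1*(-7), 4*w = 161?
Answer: -32030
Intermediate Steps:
w = 161/4 (w = (¼)*161 = 161/4 ≈ 40.250)
b(Q) = 4 (b(Q) = -3 + 7 = 4)
V(W, v) = 4
X + V(-197, w) = -32034 + 4 = -32030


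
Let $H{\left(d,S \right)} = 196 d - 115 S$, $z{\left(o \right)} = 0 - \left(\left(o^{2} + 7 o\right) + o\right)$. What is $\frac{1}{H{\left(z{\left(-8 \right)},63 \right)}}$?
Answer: $- \frac{1}{7245} \approx -0.00013803$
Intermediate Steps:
$z{\left(o \right)} = - o^{2} - 8 o$ ($z{\left(o \right)} = 0 - \left(o^{2} + 8 o\right) = - o^{2} - 8 o$)
$H{\left(d,S \right)} = - 115 S + 196 d$
$\frac{1}{H{\left(z{\left(-8 \right)},63 \right)}} = \frac{1}{\left(-115\right) 63 + 196 \left(\left(-1\right) \left(-8\right) \left(8 - 8\right)\right)} = \frac{1}{-7245 + 196 \left(\left(-1\right) \left(-8\right) 0\right)} = \frac{1}{-7245 + 196 \cdot 0} = \frac{1}{-7245 + 0} = \frac{1}{-7245} = - \frac{1}{7245}$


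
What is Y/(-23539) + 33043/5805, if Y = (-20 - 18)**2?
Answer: 769416757/136643895 ≈ 5.6308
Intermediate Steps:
Y = 1444 (Y = (-38)**2 = 1444)
Y/(-23539) + 33043/5805 = 1444/(-23539) + 33043/5805 = 1444*(-1/23539) + 33043*(1/5805) = -1444/23539 + 33043/5805 = 769416757/136643895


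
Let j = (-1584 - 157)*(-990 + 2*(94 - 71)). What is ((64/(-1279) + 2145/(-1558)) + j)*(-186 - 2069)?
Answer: -180123789700855/48602 ≈ -3.7061e+9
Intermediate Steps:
j = 1643504 (j = -1741*(-990 + 2*23) = -1741*(-990 + 46) = -1741*(-944) = 1643504)
((64/(-1279) + 2145/(-1558)) + j)*(-186 - 2069) = ((64/(-1279) + 2145/(-1558)) + 1643504)*(-186 - 2069) = ((64*(-1/1279) + 2145*(-1/1558)) + 1643504)*(-2255) = ((-64/1279 - 2145/1558) + 1643504)*(-2255) = (-2843167/1992682 + 1643504)*(-2255) = (3274977994561/1992682)*(-2255) = -180123789700855/48602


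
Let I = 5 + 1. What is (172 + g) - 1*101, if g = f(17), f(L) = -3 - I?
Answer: 62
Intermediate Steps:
I = 6
f(L) = -9 (f(L) = -3 - 1*6 = -3 - 6 = -9)
g = -9
(172 + g) - 1*101 = (172 - 9) - 1*101 = 163 - 101 = 62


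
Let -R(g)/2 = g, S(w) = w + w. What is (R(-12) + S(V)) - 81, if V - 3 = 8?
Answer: -35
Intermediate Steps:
V = 11 (V = 3 + 8 = 11)
S(w) = 2*w
R(g) = -2*g
(R(-12) + S(V)) - 81 = (-2*(-12) + 2*11) - 81 = (24 + 22) - 81 = 46 - 81 = -35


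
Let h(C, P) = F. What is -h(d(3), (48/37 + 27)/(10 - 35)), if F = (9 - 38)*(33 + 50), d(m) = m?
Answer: 2407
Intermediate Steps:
F = -2407 (F = -29*83 = -2407)
h(C, P) = -2407
-h(d(3), (48/37 + 27)/(10 - 35)) = -1*(-2407) = 2407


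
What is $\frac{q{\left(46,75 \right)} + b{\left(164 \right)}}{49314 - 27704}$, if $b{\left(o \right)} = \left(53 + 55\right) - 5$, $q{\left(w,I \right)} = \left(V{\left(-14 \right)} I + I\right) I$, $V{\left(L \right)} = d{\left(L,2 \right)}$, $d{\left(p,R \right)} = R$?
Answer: $\frac{8489}{10805} \approx 0.78566$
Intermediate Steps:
$V{\left(L \right)} = 2$
$q{\left(w,I \right)} = 3 I^{2}$ ($q{\left(w,I \right)} = \left(2 I + I\right) I = 3 I I = 3 I^{2}$)
$b{\left(o \right)} = 103$ ($b{\left(o \right)} = 108 - 5 = 103$)
$\frac{q{\left(46,75 \right)} + b{\left(164 \right)}}{49314 - 27704} = \frac{3 \cdot 75^{2} + 103}{49314 - 27704} = \frac{3 \cdot 5625 + 103}{21610} = \left(16875 + 103\right) \frac{1}{21610} = 16978 \cdot \frac{1}{21610} = \frac{8489}{10805}$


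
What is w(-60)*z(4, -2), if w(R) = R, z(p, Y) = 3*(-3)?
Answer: 540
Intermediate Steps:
z(p, Y) = -9
w(-60)*z(4, -2) = -60*(-9) = 540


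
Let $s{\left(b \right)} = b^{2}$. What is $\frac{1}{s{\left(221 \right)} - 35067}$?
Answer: $\frac{1}{13774} \approx 7.2601 \cdot 10^{-5}$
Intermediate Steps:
$\frac{1}{s{\left(221 \right)} - 35067} = \frac{1}{221^{2} - 35067} = \frac{1}{48841 - 35067} = \frac{1}{13774}$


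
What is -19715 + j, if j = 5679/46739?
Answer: -921453706/46739 ≈ -19715.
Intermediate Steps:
j = 5679/46739 (j = 5679*(1/46739) = 5679/46739 ≈ 0.12150)
-19715 + j = -19715 + 5679/46739 = -921453706/46739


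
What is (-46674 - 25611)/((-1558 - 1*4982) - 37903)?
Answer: 72285/44443 ≈ 1.6265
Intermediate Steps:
(-46674 - 25611)/((-1558 - 1*4982) - 37903) = -72285/((-1558 - 4982) - 37903) = -72285/(-6540 - 37903) = -72285/(-44443) = -72285*(-1/44443) = 72285/44443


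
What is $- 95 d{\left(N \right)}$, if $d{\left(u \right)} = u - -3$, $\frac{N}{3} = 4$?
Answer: $-1425$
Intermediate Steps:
$N = 12$ ($N = 3 \cdot 4 = 12$)
$d{\left(u \right)} = 3 + u$ ($d{\left(u \right)} = u + 3 = 3 + u$)
$- 95 d{\left(N \right)} = - 95 \left(3 + 12\right) = \left(-95\right) 15 = -1425$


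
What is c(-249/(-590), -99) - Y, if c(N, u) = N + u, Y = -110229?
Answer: 64976949/590 ≈ 1.1013e+5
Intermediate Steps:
c(-249/(-590), -99) - Y = (-249/(-590) - 99) - 1*(-110229) = (-249*(-1/590) - 99) + 110229 = (249/590 - 99) + 110229 = -58161/590 + 110229 = 64976949/590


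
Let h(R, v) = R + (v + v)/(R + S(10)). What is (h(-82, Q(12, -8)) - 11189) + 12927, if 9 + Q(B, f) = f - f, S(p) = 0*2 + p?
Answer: 6625/4 ≈ 1656.3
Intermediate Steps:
S(p) = p (S(p) = 0 + p = p)
Q(B, f) = -9 (Q(B, f) = -9 + (f - f) = -9 + 0 = -9)
h(R, v) = R + 2*v/(10 + R) (h(R, v) = R + (v + v)/(R + 10) = R + (2*v)/(10 + R) = R + 2*v/(10 + R))
(h(-82, Q(12, -8)) - 11189) + 12927 = (((-82)**2 + 2*(-9) + 10*(-82))/(10 - 82) - 11189) + 12927 = ((6724 - 18 - 820)/(-72) - 11189) + 12927 = (-1/72*5886 - 11189) + 12927 = (-327/4 - 11189) + 12927 = -45083/4 + 12927 = 6625/4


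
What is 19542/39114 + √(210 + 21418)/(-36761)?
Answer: 3257/6519 - 2*√5407/36761 ≈ 0.49562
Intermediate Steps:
19542/39114 + √(210 + 21418)/(-36761) = 19542*(1/39114) + √21628*(-1/36761) = 3257/6519 + (2*√5407)*(-1/36761) = 3257/6519 - 2*√5407/36761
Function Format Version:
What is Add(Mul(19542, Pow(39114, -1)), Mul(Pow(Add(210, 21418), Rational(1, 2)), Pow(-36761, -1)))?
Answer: Add(Rational(3257, 6519), Mul(Rational(-2, 36761), Pow(5407, Rational(1, 2)))) ≈ 0.49562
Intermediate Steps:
Add(Mul(19542, Pow(39114, -1)), Mul(Pow(Add(210, 21418), Rational(1, 2)), Pow(-36761, -1))) = Add(Mul(19542, Rational(1, 39114)), Mul(Pow(21628, Rational(1, 2)), Rational(-1, 36761))) = Add(Rational(3257, 6519), Mul(Mul(2, Pow(5407, Rational(1, 2))), Rational(-1, 36761))) = Add(Rational(3257, 6519), Mul(Rational(-2, 36761), Pow(5407, Rational(1, 2))))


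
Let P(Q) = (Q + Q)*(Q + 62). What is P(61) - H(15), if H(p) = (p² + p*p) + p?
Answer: 14541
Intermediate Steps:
P(Q) = 2*Q*(62 + Q) (P(Q) = (2*Q)*(62 + Q) = 2*Q*(62 + Q))
H(p) = p + 2*p² (H(p) = (p² + p²) + p = 2*p² + p = p + 2*p²)
P(61) - H(15) = 2*61*(62 + 61) - 15*(1 + 2*15) = 2*61*123 - 15*(1 + 30) = 15006 - 15*31 = 15006 - 1*465 = 15006 - 465 = 14541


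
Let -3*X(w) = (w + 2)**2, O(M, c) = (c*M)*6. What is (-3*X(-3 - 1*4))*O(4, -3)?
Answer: -1800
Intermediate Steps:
O(M, c) = 6*M*c (O(M, c) = (M*c)*6 = 6*M*c)
X(w) = -(2 + w)**2/3 (X(w) = -(w + 2)**2/3 = -(2 + w)**2/3)
(-3*X(-3 - 1*4))*O(4, -3) = (-(-1)*(2 + (-3 - 1*4))**2)*(6*4*(-3)) = -(-1)*(2 + (-3 - 4))**2*(-72) = -(-1)*(2 - 7)**2*(-72) = -(-1)*(-5)**2*(-72) = -(-1)*25*(-72) = -3*(-25/3)*(-72) = 25*(-72) = -1800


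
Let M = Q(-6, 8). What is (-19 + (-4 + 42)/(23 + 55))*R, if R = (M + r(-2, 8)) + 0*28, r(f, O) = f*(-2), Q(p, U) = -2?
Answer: -1444/39 ≈ -37.026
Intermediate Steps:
r(f, O) = -2*f
M = -2
R = 2 (R = (-2 - 2*(-2)) + 0*28 = (-2 + 4) + 0 = 2 + 0 = 2)
(-19 + (-4 + 42)/(23 + 55))*R = (-19 + (-4 + 42)/(23 + 55))*2 = (-19 + 38/78)*2 = (-19 + 38*(1/78))*2 = (-19 + 19/39)*2 = -722/39*2 = -1444/39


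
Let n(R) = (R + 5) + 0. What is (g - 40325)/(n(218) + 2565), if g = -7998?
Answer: -48323/2788 ≈ -17.332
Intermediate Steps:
n(R) = 5 + R (n(R) = (5 + R) + 0 = 5 + R)
(g - 40325)/(n(218) + 2565) = (-7998 - 40325)/((5 + 218) + 2565) = -48323/(223 + 2565) = -48323/2788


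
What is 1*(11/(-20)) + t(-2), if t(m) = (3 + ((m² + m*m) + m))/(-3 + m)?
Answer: -47/20 ≈ -2.3500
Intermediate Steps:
t(m) = (3 + m + 2*m²)/(-3 + m) (t(m) = (3 + ((m² + m²) + m))/(-3 + m) = (3 + (2*m² + m))/(-3 + m) = (3 + (m + 2*m²))/(-3 + m) = (3 + m + 2*m²)/(-3 + m))
1*(11/(-20)) + t(-2) = 1*(11/(-20)) + (3 - 2 + 2*(-2)²)/(-3 - 2) = 1*(11*(-1/20)) + (3 - 2 + 2*4)/(-5) = 1*(-11/20) - (3 - 2 + 8)/5 = -11/20 - ⅕*9 = -11/20 - 9/5 = -47/20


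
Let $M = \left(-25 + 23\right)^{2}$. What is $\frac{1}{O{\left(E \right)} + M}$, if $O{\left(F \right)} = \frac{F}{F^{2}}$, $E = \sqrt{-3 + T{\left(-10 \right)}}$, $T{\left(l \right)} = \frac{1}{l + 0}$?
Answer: $\frac{62}{253} + \frac{i \sqrt{310}}{506} \approx 0.24506 + 0.034796 i$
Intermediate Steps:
$T{\left(l \right)} = \frac{1}{l}$
$E = \frac{i \sqrt{310}}{10}$ ($E = \sqrt{-3 + \frac{1}{-10}} = \sqrt{-3 - \frac{1}{10}} = \sqrt{- \frac{31}{10}} = \frac{i \sqrt{310}}{10} \approx 1.7607 i$)
$O{\left(F \right)} = \frac{1}{F}$ ($O{\left(F \right)} = \frac{F}{F^{2}} = \frac{1}{F}$)
$M = 4$ ($M = \left(-2\right)^{2} = 4$)
$\frac{1}{O{\left(E \right)} + M} = \frac{1}{\frac{1}{\frac{1}{10} i \sqrt{310}} + 4} = \frac{1}{- \frac{i \sqrt{310}}{31} + 4} = \frac{1}{4 - \frac{i \sqrt{310}}{31}}$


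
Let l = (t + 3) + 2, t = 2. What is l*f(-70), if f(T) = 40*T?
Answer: -19600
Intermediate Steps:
l = 7 (l = (2 + 3) + 2 = 5 + 2 = 7)
l*f(-70) = 7*(40*(-70)) = 7*(-2800) = -19600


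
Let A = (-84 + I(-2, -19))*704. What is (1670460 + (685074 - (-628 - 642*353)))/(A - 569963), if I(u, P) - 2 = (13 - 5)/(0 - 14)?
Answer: -18079516/4396653 ≈ -4.1121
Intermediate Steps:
I(u, P) = 10/7 (I(u, P) = 2 + (13 - 5)/(0 - 14) = 2 + 8/(-14) = 2 + 8*(-1/14) = 2 - 4/7 = 10/7)
A = -406912/7 (A = (-84 + 10/7)*704 = -578/7*704 = -406912/7 ≈ -58130.)
(1670460 + (685074 - (-628 - 642*353)))/(A - 569963) = (1670460 + (685074 - (-628 - 642*353)))/(-406912/7 - 569963) = (1670460 + (685074 - (-628 - 226626)))/(-4396653/7) = (1670460 + (685074 - 1*(-227254)))*(-7/4396653) = (1670460 + (685074 + 227254))*(-7/4396653) = (1670460 + 912328)*(-7/4396653) = 2582788*(-7/4396653) = -18079516/4396653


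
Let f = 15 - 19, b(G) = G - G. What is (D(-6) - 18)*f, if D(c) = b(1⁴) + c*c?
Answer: -72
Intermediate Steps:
b(G) = 0
f = -4
D(c) = c² (D(c) = 0 + c*c = 0 + c² = c²)
(D(-6) - 18)*f = ((-6)² - 18)*(-4) = (36 - 18)*(-4) = 18*(-4) = -72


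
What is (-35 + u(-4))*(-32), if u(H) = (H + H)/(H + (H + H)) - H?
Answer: 2912/3 ≈ 970.67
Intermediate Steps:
u(H) = ⅔ - H (u(H) = (2*H)/(H + 2*H) - H = (2*H)/((3*H)) - H = (2*H)*(1/(3*H)) - H = ⅔ - H)
(-35 + u(-4))*(-32) = (-35 + (⅔ - 1*(-4)))*(-32) = (-35 + (⅔ + 4))*(-32) = (-35 + 14/3)*(-32) = -91/3*(-32) = 2912/3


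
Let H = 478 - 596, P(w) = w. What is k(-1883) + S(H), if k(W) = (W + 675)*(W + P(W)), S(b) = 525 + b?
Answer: 4549735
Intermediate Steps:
H = -118
k(W) = 2*W*(675 + W) (k(W) = (W + 675)*(W + W) = (675 + W)*(2*W) = 2*W*(675 + W))
k(-1883) + S(H) = 2*(-1883)*(675 - 1883) + (525 - 118) = 2*(-1883)*(-1208) + 407 = 4549328 + 407 = 4549735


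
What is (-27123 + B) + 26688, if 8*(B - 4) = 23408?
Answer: 2495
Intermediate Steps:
B = 2930 (B = 4 + (1/8)*23408 = 4 + 2926 = 2930)
(-27123 + B) + 26688 = (-27123 + 2930) + 26688 = -24193 + 26688 = 2495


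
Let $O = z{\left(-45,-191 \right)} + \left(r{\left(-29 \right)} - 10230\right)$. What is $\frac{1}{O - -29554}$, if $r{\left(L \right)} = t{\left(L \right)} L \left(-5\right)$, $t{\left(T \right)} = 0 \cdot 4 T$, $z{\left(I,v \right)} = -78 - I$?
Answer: $\frac{1}{19291} \approx 5.1838 \cdot 10^{-5}$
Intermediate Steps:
$t{\left(T \right)} = 0$ ($t{\left(T \right)} = 0 T = 0$)
$r{\left(L \right)} = 0$ ($r{\left(L \right)} = 0 L \left(-5\right) = 0 \left(-5\right) = 0$)
$O = -10263$ ($O = \left(-78 - -45\right) + \left(0 - 10230\right) = \left(-78 + 45\right) + \left(0 - 10230\right) = -33 - 10230 = -10263$)
$\frac{1}{O - -29554} = \frac{1}{-10263 - -29554} = \frac{1}{-10263 + 29554} = \frac{1}{19291}$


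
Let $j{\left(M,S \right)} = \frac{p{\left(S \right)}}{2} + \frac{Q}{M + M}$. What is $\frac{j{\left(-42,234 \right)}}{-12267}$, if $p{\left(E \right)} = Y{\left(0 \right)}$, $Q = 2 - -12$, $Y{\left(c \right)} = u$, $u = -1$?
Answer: $\frac{2}{36801} \approx 5.4346 \cdot 10^{-5}$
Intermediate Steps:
$Y{\left(c \right)} = -1$
$Q = 14$ ($Q = 2 + 12 = 14$)
$p{\left(E \right)} = -1$
$j{\left(M,S \right)} = - \frac{1}{2} + \frac{7}{M}$ ($j{\left(M,S \right)} = - \frac{1}{2} + \frac{14}{M + M} = \left(-1\right) \frac{1}{2} + \frac{14}{2 M} = - \frac{1}{2} + 14 \frac{1}{2 M} = - \frac{1}{2} + \frac{7}{M}$)
$\frac{j{\left(-42,234 \right)}}{-12267} = \frac{\frac{1}{2} \frac{1}{-42} \left(14 - -42\right)}{-12267} = \frac{1}{2} \left(- \frac{1}{42}\right) \left(14 + 42\right) \left(- \frac{1}{12267}\right) = \frac{1}{2} \left(- \frac{1}{42}\right) 56 \left(- \frac{1}{12267}\right) = \left(- \frac{2}{3}\right) \left(- \frac{1}{12267}\right) = \frac{2}{36801}$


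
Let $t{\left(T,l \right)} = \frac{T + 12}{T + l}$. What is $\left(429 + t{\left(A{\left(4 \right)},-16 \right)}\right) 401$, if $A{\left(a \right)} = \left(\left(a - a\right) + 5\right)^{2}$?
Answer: $\frac{1563098}{9} \approx 1.7368 \cdot 10^{5}$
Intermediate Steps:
$A{\left(a \right)} = 25$ ($A{\left(a \right)} = \left(0 + 5\right)^{2} = 5^{2} = 25$)
$t{\left(T,l \right)} = \frac{12 + T}{T + l}$
$\left(429 + t{\left(A{\left(4 \right)},-16 \right)}\right) 401 = \left(429 + \frac{12 + 25}{25 - 16}\right) 401 = \left(429 + \frac{1}{9} \cdot 37\right) 401 = \left(429 + \frac{37}{9}\right) 401 = \frac{3898}{9} \cdot 401 = \frac{1563098}{9}$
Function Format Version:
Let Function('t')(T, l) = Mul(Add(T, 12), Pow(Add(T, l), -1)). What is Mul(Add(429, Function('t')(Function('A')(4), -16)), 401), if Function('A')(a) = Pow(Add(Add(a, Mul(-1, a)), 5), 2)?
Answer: Rational(1563098, 9) ≈ 1.7368e+5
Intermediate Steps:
Function('A')(a) = 25 (Function('A')(a) = Pow(Add(0, 5), 2) = Pow(5, 2) = 25)
Function('t')(T, l) = Mul(Pow(Add(T, l), -1), Add(12, T)) (Function('t')(T, l) = Mul(Add(12, T), Pow(Add(T, l), -1)) = Mul(Pow(Add(T, l), -1), Add(12, T)))
Mul(Add(429, Function('t')(Function('A')(4), -16)), 401) = Mul(Add(429, Mul(Pow(Add(25, -16), -1), Add(12, 25))), 401) = Mul(Add(429, Mul(Pow(9, -1), 37)), 401) = Mul(Add(429, Mul(Rational(1, 9), 37)), 401) = Mul(Add(429, Rational(37, 9)), 401) = Mul(Rational(3898, 9), 401) = Rational(1563098, 9)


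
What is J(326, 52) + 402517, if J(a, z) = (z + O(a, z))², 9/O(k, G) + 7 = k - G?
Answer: 3209783318/7921 ≈ 4.0522e+5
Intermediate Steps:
O(k, G) = 9/(-7 + k - G) (O(k, G) = 9/(-7 + (k - G)) = 9/(-7 + k - G))
J(a, z) = (z + 9/(-7 + a - z))²
J(326, 52) + 402517 = (52 - 9/(7 + 52 - 1*326))² + 402517 = (52 - 9/(7 + 52 - 326))² + 402517 = (52 - 9/(-267))² + 402517 = (52 - 9*(-1/267))² + 402517 = (52 + 3/89)² + 402517 = (4631/89)² + 402517 = 21446161/7921 + 402517 = 3209783318/7921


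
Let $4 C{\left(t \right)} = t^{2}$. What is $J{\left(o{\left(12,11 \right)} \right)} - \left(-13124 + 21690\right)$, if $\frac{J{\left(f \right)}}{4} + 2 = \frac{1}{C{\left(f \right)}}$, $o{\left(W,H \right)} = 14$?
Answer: $- \frac{420122}{49} \approx -8573.9$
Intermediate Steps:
$C{\left(t \right)} = \frac{t^{2}}{4}$
$J{\left(f \right)} = -8 + \frac{16}{f^{2}}$ ($J{\left(f \right)} = -8 + \frac{4}{\frac{1}{4} f^{2}} = -8 + 4 \frac{4}{f^{2}} = -8 + \frac{16}{f^{2}}$)
$J{\left(o{\left(12,11 \right)} \right)} - \left(-13124 + 21690\right) = \left(-8 + \frac{16}{196}\right) - \left(-13124 + 21690\right) = \left(-8 + 16 \cdot \frac{1}{196}\right) - 8566 = \left(-8 + \frac{4}{49}\right) - 8566 = - \frac{388}{49} - 8566 = - \frac{420122}{49}$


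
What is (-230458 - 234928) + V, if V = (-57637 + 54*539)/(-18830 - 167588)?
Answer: -86756298817/186418 ≈ -4.6539e+5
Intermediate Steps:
V = 28531/186418 (V = (-57637 + 29106)/(-186418) = -28531*(-1/186418) = 28531/186418 ≈ 0.15305)
(-230458 - 234928) + V = (-230458 - 234928) + 28531/186418 = -465386 + 28531/186418 = -86756298817/186418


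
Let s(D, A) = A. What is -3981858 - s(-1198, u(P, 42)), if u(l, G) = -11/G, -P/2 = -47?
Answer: -167238025/42 ≈ -3.9819e+6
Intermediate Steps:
P = 94 (P = -2*(-47) = 94)
-3981858 - s(-1198, u(P, 42)) = -3981858 - (-11)/42 = -3981858 - 1*(-11/42) = -3981858 + 11/42 = -167238025/42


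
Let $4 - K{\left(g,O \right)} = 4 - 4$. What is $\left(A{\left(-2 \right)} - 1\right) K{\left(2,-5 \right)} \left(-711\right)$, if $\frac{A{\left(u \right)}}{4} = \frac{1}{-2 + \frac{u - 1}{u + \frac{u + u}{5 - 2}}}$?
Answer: $\frac{145044}{11} \approx 13186.0$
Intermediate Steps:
$K{\left(g,O \right)} = 4$ ($K{\left(g,O \right)} = 4 - \left(4 - 4\right) = 4 - 0 = 4 + 0 = 4$)
$A{\left(u \right)} = \frac{4}{-2 + \frac{3 \left(-1 + u\right)}{5 u}}$ ($A{\left(u \right)} = \frac{4}{-2 + \frac{u - 1}{u + \frac{u + u}{5 - 2}}} = \frac{4}{-2 + \frac{-1 + u}{u + \frac{2 u}{3}}} = \frac{4}{-2 + \frac{-1 + u}{\frac{5}{3} u}} = \frac{4}{-2 + \left(-1 + u\right) \frac{3}{5 u}} = \frac{4}{-2 + \frac{3 \left(-1 + u\right)}{5 u}}$)
$\left(A{\left(-2 \right)} - 1\right) K{\left(2,-5 \right)} \left(-711\right) = \left(\left(-20\right) \left(-2\right) \frac{1}{3 + 7 \left(-2\right)} - 1\right) 4 \left(-711\right) = \left(\left(-20\right) \left(-2\right) \frac{1}{3 - 14} - 1\right) 4 \left(-711\right) = \left(\left(-20\right) \left(-2\right) \frac{1}{-11} - 1\right) 4 \left(-711\right) = \left(\left(-20\right) \left(-2\right) \left(- \frac{1}{11}\right) - 1\right) 4 \left(-711\right) = \left(- \frac{40}{11} - 1\right) 4 \left(-711\right) = \left(- \frac{51}{11}\right) 4 \left(-711\right) = \left(- \frac{204}{11}\right) \left(-711\right) = \frac{145044}{11}$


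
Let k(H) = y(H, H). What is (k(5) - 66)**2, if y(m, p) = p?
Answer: 3721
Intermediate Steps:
k(H) = H
(k(5) - 66)**2 = (5 - 66)**2 = (-61)**2 = 3721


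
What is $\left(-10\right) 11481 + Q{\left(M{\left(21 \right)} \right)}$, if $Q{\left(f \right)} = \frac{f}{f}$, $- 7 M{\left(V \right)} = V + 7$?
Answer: $-114809$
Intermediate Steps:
$M{\left(V \right)} = -1 - \frac{V}{7}$ ($M{\left(V \right)} = - \frac{V + 7}{7} = - \frac{7 + V}{7} = -1 - \frac{V}{7}$)
$Q{\left(f \right)} = 1$
$\left(-10\right) 11481 + Q{\left(M{\left(21 \right)} \right)} = \left(-10\right) 11481 + 1 = -114810 + 1 = -114809$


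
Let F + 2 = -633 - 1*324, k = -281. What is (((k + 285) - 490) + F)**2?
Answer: 2088025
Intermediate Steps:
F = -959 (F = -2 + (-633 - 1*324) = -2 + (-633 - 324) = -2 - 957 = -959)
(((k + 285) - 490) + F)**2 = (((-281 + 285) - 490) - 959)**2 = ((4 - 490) - 959)**2 = (-486 - 959)**2 = (-1445)**2 = 2088025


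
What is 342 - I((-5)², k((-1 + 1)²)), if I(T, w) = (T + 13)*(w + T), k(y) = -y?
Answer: -608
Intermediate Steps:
I(T, w) = (13 + T)*(T + w)
342 - I((-5)², k((-1 + 1)²)) = 342 - (((-5)²)² + 13*(-5)² + 13*(-(-1 + 1)²) + (-5)²*(-(-1 + 1)²)) = 342 - (25² + 13*25 + 13*(-1*0²) + 25*(-1*0²)) = 342 - (625 + 325 + 13*(-1*0) + 25*(-1*0)) = 342 - (625 + 325 + 13*0 + 25*0) = 342 - (625 + 325 + 0 + 0) = 342 - 1*950 = 342 - 950 = -608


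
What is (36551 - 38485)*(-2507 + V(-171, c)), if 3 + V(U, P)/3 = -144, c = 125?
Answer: 5701432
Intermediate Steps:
V(U, P) = -441 (V(U, P) = -9 + 3*(-144) = -9 - 432 = -441)
(36551 - 38485)*(-2507 + V(-171, c)) = (36551 - 38485)*(-2507 - 441) = -1934*(-2948) = 5701432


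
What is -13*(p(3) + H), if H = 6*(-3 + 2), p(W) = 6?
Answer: 0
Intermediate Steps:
H = -6 (H = 6*(-1) = -6)
-13*(p(3) + H) = -13*(6 - 6) = -13*0 = 0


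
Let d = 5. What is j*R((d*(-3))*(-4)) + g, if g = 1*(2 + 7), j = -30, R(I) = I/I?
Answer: -21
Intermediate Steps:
R(I) = 1
g = 9 (g = 1*9 = 9)
j*R((d*(-3))*(-4)) + g = -30*1 + 9 = -30 + 9 = -21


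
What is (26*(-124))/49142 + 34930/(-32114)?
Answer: -455016399/394536547 ≈ -1.1533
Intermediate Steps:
(26*(-124))/49142 + 34930/(-32114) = -3224*1/49142 + 34930*(-1/32114) = -1612/24571 - 17465/16057 = -455016399/394536547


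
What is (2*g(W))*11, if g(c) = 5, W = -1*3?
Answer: 110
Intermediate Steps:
W = -3
(2*g(W))*11 = (2*5)*11 = 10*11 = 110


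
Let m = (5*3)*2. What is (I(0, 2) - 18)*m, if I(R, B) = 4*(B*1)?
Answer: -300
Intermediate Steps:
I(R, B) = 4*B
m = 30 (m = 15*2 = 30)
(I(0, 2) - 18)*m = (4*2 - 18)*30 = (8 - 18)*30 = -10*30 = -300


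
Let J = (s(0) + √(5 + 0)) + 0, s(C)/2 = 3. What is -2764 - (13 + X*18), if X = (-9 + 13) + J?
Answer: -2957 - 18*√5 ≈ -2997.3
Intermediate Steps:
s(C) = 6 (s(C) = 2*3 = 6)
J = 6 + √5 (J = (6 + √(5 + 0)) + 0 = (6 + √5) + 0 = 6 + √5 ≈ 8.2361)
X = 10 + √5 (X = (-9 + 13) + (6 + √5) = 4 + (6 + √5) = 10 + √5 ≈ 12.236)
-2764 - (13 + X*18) = -2764 - (13 + (10 + √5)*18) = -2764 - (13 + (180 + 18*√5)) = -2764 - (193 + 18*√5) = -2764 + (-193 - 18*√5) = -2957 - 18*√5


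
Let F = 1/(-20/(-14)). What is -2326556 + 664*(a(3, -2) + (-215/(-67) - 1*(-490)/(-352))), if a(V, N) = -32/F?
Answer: -24306152403/10318 ≈ -2.3557e+6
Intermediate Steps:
F = 7/10 (F = 1/(-20*(-1/14)) = 1/(10/7) = 7/10 ≈ 0.70000)
a(V, N) = -320/7 (a(V, N) = -32/7/10 = -32*10/7 = -320/7)
-2326556 + 664*(a(3, -2) + (-215/(-67) - 1*(-490)/(-352))) = -2326556 + 664*(-320/7 + (-215/(-67) - 1*(-490)/(-352))) = -2326556 + 664*(-320/7 + (-215*(-1/67) + 490*(-1/352))) = -2326556 + 664*(-320/7 + (215/67 - 245/176)) = -2326556 + 664*(-320/7 + 21425/11792) = -2326556 + 664*(-3623465/82544) = -2326556 - 300747595/10318 = -24306152403/10318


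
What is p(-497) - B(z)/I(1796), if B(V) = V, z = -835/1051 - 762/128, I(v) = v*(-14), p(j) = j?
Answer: -840569603823/1691286016 ≈ -497.00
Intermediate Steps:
I(v) = -14*v
z = -453871/67264 (z = -835*1/1051 - 762*1/128 = -835/1051 - 381/64 = -453871/67264 ≈ -6.7476)
p(-497) - B(z)/I(1796) = -497 - (-453871)/(67264*((-14*1796))) = -497 - (-453871)/(67264*(-25144)) = -497 - (-453871)*(-1)/(67264*25144) = -497 - 1*453871/1691286016 = -497 - 453871/1691286016 = -840569603823/1691286016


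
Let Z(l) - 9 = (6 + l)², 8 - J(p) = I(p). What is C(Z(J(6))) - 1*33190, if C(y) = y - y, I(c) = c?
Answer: -33190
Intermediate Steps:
J(p) = 8 - p
Z(l) = 9 + (6 + l)²
C(y) = 0
C(Z(J(6))) - 1*33190 = 0 - 1*33190 = 0 - 33190 = -33190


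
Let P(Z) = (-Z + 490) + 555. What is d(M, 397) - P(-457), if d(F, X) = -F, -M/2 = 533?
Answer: -436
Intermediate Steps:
M = -1066 (M = -2*533 = -1066)
P(Z) = 1045 - Z (P(Z) = (490 - Z) + 555 = 1045 - Z)
d(M, 397) - P(-457) = -1*(-1066) - (1045 - 1*(-457)) = 1066 - (1045 + 457) = 1066 - 1*1502 = 1066 - 1502 = -436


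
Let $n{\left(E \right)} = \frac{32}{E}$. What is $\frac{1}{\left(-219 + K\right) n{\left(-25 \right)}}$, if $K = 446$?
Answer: $- \frac{25}{7264} \approx -0.0034416$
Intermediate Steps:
$\frac{1}{\left(-219 + K\right) n{\left(-25 \right)}} = \frac{1}{\left(-219 + 446\right) \frac{32}{-25}} = \frac{1}{227 \cdot 32 \left(- \frac{1}{25}\right)} = \frac{1}{227 \left(- \frac{32}{25}\right)} = \frac{1}{227} \left(- \frac{25}{32}\right) = - \frac{25}{7264}$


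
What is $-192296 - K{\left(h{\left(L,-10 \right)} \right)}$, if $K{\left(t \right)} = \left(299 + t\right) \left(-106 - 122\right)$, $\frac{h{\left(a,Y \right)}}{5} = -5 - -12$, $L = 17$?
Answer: $-116144$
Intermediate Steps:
$h{\left(a,Y \right)} = 35$ ($h{\left(a,Y \right)} = 5 \left(-5 - -12\right) = 5 \left(-5 + 12\right) = 5 \cdot 7 = 35$)
$K{\left(t \right)} = -68172 - 228 t$ ($K{\left(t \right)} = \left(299 + t\right) \left(-228\right) = -68172 - 228 t$)
$-192296 - K{\left(h{\left(L,-10 \right)} \right)} = -192296 - \left(-68172 - 7980\right) = -192296 - -76152 = -192296 + 76152 = -116144$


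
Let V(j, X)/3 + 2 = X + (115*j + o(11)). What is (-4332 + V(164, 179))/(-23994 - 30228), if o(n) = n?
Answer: -8802/9037 ≈ -0.97400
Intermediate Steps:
V(j, X) = 27 + 3*X + 345*j (V(j, X) = -6 + 3*(X + (115*j + 11)) = -6 + 3*(X + (11 + 115*j)) = -6 + 3*(11 + X + 115*j) = -6 + (33 + 3*X + 345*j) = 27 + 3*X + 345*j)
(-4332 + V(164, 179))/(-23994 - 30228) = (-4332 + (27 + 3*179 + 345*164))/(-23994 - 30228) = (-4332 + (27 + 537 + 56580))/(-54222) = (-4332 + 57144)*(-1/54222) = 52812*(-1/54222) = -8802/9037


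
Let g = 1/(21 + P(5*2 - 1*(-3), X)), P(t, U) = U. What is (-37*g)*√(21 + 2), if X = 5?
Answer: -37*√23/26 ≈ -6.8248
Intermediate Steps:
g = 1/26 (g = 1/(21 + 5) = 1/26 ≈ 0.038462)
(-37*g)*√(21 + 2) = (-37*1/26)*√(21 + 2) = -37*√23/26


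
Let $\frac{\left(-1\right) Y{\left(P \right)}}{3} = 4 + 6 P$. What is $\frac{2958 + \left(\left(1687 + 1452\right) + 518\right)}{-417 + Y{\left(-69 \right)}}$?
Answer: $\frac{2205}{271} \approx 8.1365$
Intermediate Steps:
$Y{\left(P \right)} = -12 - 18 P$ ($Y{\left(P \right)} = - 3 \left(4 + 6 P\right) = -12 - 18 P$)
$\frac{2958 + \left(\left(1687 + 1452\right) + 518\right)}{-417 + Y{\left(-69 \right)}} = \frac{2958 + \left(\left(1687 + 1452\right) + 518\right)}{-417 - -1230} = \frac{2958 + \left(3139 + 518\right)}{-417 + \left(-12 + 1242\right)} = \frac{2958 + 3657}{-417 + 1230} = \frac{6615}{813} = 6615 \cdot \frac{1}{813} = \frac{2205}{271}$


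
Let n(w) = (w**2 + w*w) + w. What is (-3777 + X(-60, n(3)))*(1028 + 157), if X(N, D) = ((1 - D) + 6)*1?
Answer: -4492335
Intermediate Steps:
n(w) = w + 2*w**2 (n(w) = (w**2 + w**2) + w = 2*w**2 + w = w + 2*w**2)
X(N, D) = 7 - D (X(N, D) = (7 - D)*1 = 7 - D)
(-3777 + X(-60, n(3)))*(1028 + 157) = (-3777 + (7 - 3*(1 + 2*3)))*(1028 + 157) = (-3777 + (7 - 3*(1 + 6)))*1185 = (-3777 + (7 - 3*7))*1185 = (-3777 + (7 - 1*21))*1185 = (-3777 + (7 - 21))*1185 = (-3777 - 14)*1185 = -3791*1185 = -4492335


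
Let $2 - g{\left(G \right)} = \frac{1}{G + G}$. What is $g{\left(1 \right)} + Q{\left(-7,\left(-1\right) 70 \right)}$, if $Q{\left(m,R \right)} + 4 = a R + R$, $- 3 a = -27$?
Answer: $- \frac{1405}{2} \approx -702.5$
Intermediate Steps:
$a = 9$ ($a = \left(- \frac{1}{3}\right) \left(-27\right) = 9$)
$g{\left(G \right)} = 2 - \frac{1}{2 G}$ ($g{\left(G \right)} = 2 - \frac{1}{G + G} = 2 - \frac{1}{2 G}$)
$Q{\left(m,R \right)} = -4 + 10 R$ ($Q{\left(m,R \right)} = -4 + \left(9 R + R\right) = -4 + 10 R$)
$g{\left(1 \right)} + Q{\left(-7,\left(-1\right) 70 \right)} = \left(2 - \frac{1}{2 \cdot 1}\right) + \left(-4 + 10 \left(\left(-1\right) 70\right)\right) = \left(2 - \frac{1}{2}\right) + \left(-4 + 10 \left(-70\right)\right) = \left(2 - \frac{1}{2}\right) - 704 = \frac{3}{2} - 704 = - \frac{1405}{2}$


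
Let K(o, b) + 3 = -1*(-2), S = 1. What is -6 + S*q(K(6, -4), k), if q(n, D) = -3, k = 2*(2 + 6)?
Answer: -9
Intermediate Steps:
k = 16 (k = 2*8 = 16)
K(o, b) = -1 (K(o, b) = -3 - 1*(-2) = -3 + 2 = -1)
-6 + S*q(K(6, -4), k) = -6 + 1*(-3) = -6 - 3 = -9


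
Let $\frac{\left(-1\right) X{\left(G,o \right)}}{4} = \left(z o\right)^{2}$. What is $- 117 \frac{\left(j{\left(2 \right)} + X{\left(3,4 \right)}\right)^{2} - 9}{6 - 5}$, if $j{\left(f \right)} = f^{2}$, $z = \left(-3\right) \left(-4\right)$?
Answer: $-9928729395$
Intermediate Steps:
$z = 12$
$X{\left(G,o \right)} = - 576 o^{2}$ ($X{\left(G,o \right)} = - 4 \left(12 o\right)^{2} = - 4 \cdot 144 o^{2} = - 576 o^{2}$)
$- 117 \frac{\left(j{\left(2 \right)} + X{\left(3,4 \right)}\right)^{2} - 9}{6 - 5} = - 117 \frac{\left(2^{2} - 576 \cdot 4^{2}\right)^{2} - 9}{6 - 5} = - 117 \frac{\left(4 - 9216\right)^{2} - 9}{1} = - 117 \left(\left(4 - 9216\right)^{2} - 9\right) 1 = - 117 \left(\left(-9212\right)^{2} - 9\right) 1 = - 117 \left(84860944 - 9\right) 1 = - 117 \cdot 84860935 \cdot 1 = \left(-117\right) 84860935 = -9928729395$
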